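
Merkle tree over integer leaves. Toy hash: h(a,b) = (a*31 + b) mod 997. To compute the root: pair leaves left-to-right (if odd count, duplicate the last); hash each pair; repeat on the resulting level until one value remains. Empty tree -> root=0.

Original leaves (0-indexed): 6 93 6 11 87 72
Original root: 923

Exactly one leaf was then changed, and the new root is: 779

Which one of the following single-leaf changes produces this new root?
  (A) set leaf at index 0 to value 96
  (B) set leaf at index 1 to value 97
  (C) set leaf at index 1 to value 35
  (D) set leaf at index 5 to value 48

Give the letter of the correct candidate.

Original leaves: [6, 93, 6, 11, 87, 72]
Target new root: 779
Try each candidate change and compute the resulting root:
Candidate A: set leaf[0] = 96 -> leaves = [96, 93, 6, 11, 87, 72]
  L0: [96, 93, 6, 11, 87, 72]
  L1: h(96,93)=(96*31+93)%997=78 h(6,11)=(6*31+11)%997=197 h(87,72)=(87*31+72)%997=775 -> [78, 197, 775]
  L2: h(78,197)=(78*31+197)%997=621 h(775,775)=(775*31+775)%997=872 -> [621, 872]
  L3: h(621,872)=(621*31+872)%997=183 -> [183]
  root = 183 != target 779
Candidate B: set leaf[1] = 97 -> leaves = [6, 97, 6, 11, 87, 72]
  L0: [6, 97, 6, 11, 87, 72]
  L1: h(6,97)=(6*31+97)%997=283 h(6,11)=(6*31+11)%997=197 h(87,72)=(87*31+72)%997=775 -> [283, 197, 775]
  L2: h(283,197)=(283*31+197)%997=994 h(775,775)=(775*31+775)%997=872 -> [994, 872]
  L3: h(994,872)=(994*31+872)%997=779 -> [779]
  root = 779 == target 779  ** MATCH **
Candidate C: set leaf[1] = 35 -> leaves = [6, 35, 6, 11, 87, 72]
  L0: [6, 35, 6, 11, 87, 72]
  L1: h(6,35)=(6*31+35)%997=221 h(6,11)=(6*31+11)%997=197 h(87,72)=(87*31+72)%997=775 -> [221, 197, 775]
  L2: h(221,197)=(221*31+197)%997=69 h(775,775)=(775*31+775)%997=872 -> [69, 872]
  L3: h(69,872)=(69*31+872)%997=20 -> [20]
  root = 20 != target 779
Candidate D: set leaf[5] = 48 -> leaves = [6, 93, 6, 11, 87, 48]
  L0: [6, 93, 6, 11, 87, 48]
  L1: h(6,93)=(6*31+93)%997=279 h(6,11)=(6*31+11)%997=197 h(87,48)=(87*31+48)%997=751 -> [279, 197, 751]
  L2: h(279,197)=(279*31+197)%997=870 h(751,751)=(751*31+751)%997=104 -> [870, 104]
  L3: h(870,104)=(870*31+104)%997=155 -> [155]
  root = 155 != target 779
Candidate B produces the target root.

Answer: B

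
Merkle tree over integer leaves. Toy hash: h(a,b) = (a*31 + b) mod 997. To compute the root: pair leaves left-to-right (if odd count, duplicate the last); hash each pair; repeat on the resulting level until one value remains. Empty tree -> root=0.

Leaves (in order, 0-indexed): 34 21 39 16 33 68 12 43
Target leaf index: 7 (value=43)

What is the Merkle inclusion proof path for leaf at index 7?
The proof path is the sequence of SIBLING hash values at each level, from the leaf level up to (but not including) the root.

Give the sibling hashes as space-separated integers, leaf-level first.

Answer: 12 94 652

Derivation:
L0 (leaves): [34, 21, 39, 16, 33, 68, 12, 43], target index=7
L1: h(34,21)=(34*31+21)%997=78 [pair 0] h(39,16)=(39*31+16)%997=228 [pair 1] h(33,68)=(33*31+68)%997=94 [pair 2] h(12,43)=(12*31+43)%997=415 [pair 3] -> [78, 228, 94, 415]
  Sibling for proof at L0: 12
L2: h(78,228)=(78*31+228)%997=652 [pair 0] h(94,415)=(94*31+415)%997=338 [pair 1] -> [652, 338]
  Sibling for proof at L1: 94
L3: h(652,338)=(652*31+338)%997=610 [pair 0] -> [610]
  Sibling for proof at L2: 652
Root: 610
Proof path (sibling hashes from leaf to root): [12, 94, 652]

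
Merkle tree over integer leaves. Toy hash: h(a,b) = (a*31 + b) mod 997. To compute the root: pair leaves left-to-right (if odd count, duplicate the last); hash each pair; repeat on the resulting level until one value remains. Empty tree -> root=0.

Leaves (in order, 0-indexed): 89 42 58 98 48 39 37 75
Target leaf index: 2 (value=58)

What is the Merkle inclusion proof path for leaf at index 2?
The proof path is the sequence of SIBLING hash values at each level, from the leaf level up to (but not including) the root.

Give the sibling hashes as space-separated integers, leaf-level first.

Answer: 98 807 703

Derivation:
L0 (leaves): [89, 42, 58, 98, 48, 39, 37, 75], target index=2
L1: h(89,42)=(89*31+42)%997=807 [pair 0] h(58,98)=(58*31+98)%997=899 [pair 1] h(48,39)=(48*31+39)%997=530 [pair 2] h(37,75)=(37*31+75)%997=225 [pair 3] -> [807, 899, 530, 225]
  Sibling for proof at L0: 98
L2: h(807,899)=(807*31+899)%997=991 [pair 0] h(530,225)=(530*31+225)%997=703 [pair 1] -> [991, 703]
  Sibling for proof at L1: 807
L3: h(991,703)=(991*31+703)%997=517 [pair 0] -> [517]
  Sibling for proof at L2: 703
Root: 517
Proof path (sibling hashes from leaf to root): [98, 807, 703]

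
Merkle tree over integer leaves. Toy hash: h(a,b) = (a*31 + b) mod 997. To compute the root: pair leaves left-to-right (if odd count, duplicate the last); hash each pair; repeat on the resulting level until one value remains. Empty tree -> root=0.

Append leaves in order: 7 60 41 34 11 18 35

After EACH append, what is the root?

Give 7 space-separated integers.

After append 7 (leaves=[7]):
  L0: [7]
  root=7
After append 60 (leaves=[7, 60]):
  L0: [7, 60]
  L1: h(7,60)=(7*31+60)%997=277 -> [277]
  root=277
After append 41 (leaves=[7, 60, 41]):
  L0: [7, 60, 41]
  L1: h(7,60)=(7*31+60)%997=277 h(41,41)=(41*31+41)%997=315 -> [277, 315]
  L2: h(277,315)=(277*31+315)%997=926 -> [926]
  root=926
After append 34 (leaves=[7, 60, 41, 34]):
  L0: [7, 60, 41, 34]
  L1: h(7,60)=(7*31+60)%997=277 h(41,34)=(41*31+34)%997=308 -> [277, 308]
  L2: h(277,308)=(277*31+308)%997=919 -> [919]
  root=919
After append 11 (leaves=[7, 60, 41, 34, 11]):
  L0: [7, 60, 41, 34, 11]
  L1: h(7,60)=(7*31+60)%997=277 h(41,34)=(41*31+34)%997=308 h(11,11)=(11*31+11)%997=352 -> [277, 308, 352]
  L2: h(277,308)=(277*31+308)%997=919 h(352,352)=(352*31+352)%997=297 -> [919, 297]
  L3: h(919,297)=(919*31+297)%997=870 -> [870]
  root=870
After append 18 (leaves=[7, 60, 41, 34, 11, 18]):
  L0: [7, 60, 41, 34, 11, 18]
  L1: h(7,60)=(7*31+60)%997=277 h(41,34)=(41*31+34)%997=308 h(11,18)=(11*31+18)%997=359 -> [277, 308, 359]
  L2: h(277,308)=(277*31+308)%997=919 h(359,359)=(359*31+359)%997=521 -> [919, 521]
  L3: h(919,521)=(919*31+521)%997=97 -> [97]
  root=97
After append 35 (leaves=[7, 60, 41, 34, 11, 18, 35]):
  L0: [7, 60, 41, 34, 11, 18, 35]
  L1: h(7,60)=(7*31+60)%997=277 h(41,34)=(41*31+34)%997=308 h(11,18)=(11*31+18)%997=359 h(35,35)=(35*31+35)%997=123 -> [277, 308, 359, 123]
  L2: h(277,308)=(277*31+308)%997=919 h(359,123)=(359*31+123)%997=285 -> [919, 285]
  L3: h(919,285)=(919*31+285)%997=858 -> [858]
  root=858

Answer: 7 277 926 919 870 97 858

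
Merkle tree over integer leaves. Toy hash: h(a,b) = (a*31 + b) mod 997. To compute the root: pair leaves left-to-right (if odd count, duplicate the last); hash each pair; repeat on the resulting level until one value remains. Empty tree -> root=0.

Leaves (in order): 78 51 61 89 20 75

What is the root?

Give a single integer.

L0: [78, 51, 61, 89, 20, 75]
L1: h(78,51)=(78*31+51)%997=475 h(61,89)=(61*31+89)%997=983 h(20,75)=(20*31+75)%997=695 -> [475, 983, 695]
L2: h(475,983)=(475*31+983)%997=753 h(695,695)=(695*31+695)%997=306 -> [753, 306]
L3: h(753,306)=(753*31+306)%997=718 -> [718]

Answer: 718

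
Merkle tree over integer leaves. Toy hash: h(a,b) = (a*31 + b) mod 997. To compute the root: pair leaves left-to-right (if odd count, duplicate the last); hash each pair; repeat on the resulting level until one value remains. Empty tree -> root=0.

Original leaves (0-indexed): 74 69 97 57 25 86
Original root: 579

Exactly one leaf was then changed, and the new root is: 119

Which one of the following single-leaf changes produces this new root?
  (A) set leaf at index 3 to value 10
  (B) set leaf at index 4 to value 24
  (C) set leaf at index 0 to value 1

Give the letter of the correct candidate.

Answer: A

Derivation:
Original leaves: [74, 69, 97, 57, 25, 86]
Target new root: 119
Try each candidate change and compute the resulting root:
Candidate A: set leaf[3] = 10 -> leaves = [74, 69, 97, 10, 25, 86]
  L0: [74, 69, 97, 10, 25, 86]
  L1: h(74,69)=(74*31+69)%997=369 h(97,10)=(97*31+10)%997=26 h(25,86)=(25*31+86)%997=861 -> [369, 26, 861]
  L2: h(369,26)=(369*31+26)%997=498 h(861,861)=(861*31+861)%997=633 -> [498, 633]
  L3: h(498,633)=(498*31+633)%997=119 -> [119]
  root = 119 == target 119  ** MATCH **
Candidate B: set leaf[4] = 24 -> leaves = [74, 69, 97, 57, 24, 86]
  L0: [74, 69, 97, 57, 24, 86]
  L1: h(74,69)=(74*31+69)%997=369 h(97,57)=(97*31+57)%997=73 h(24,86)=(24*31+86)%997=830 -> [369, 73, 830]
  L2: h(369,73)=(369*31+73)%997=545 h(830,830)=(830*31+830)%997=638 -> [545, 638]
  L3: h(545,638)=(545*31+638)%997=584 -> [584]
  root = 584 != target 119
Candidate C: set leaf[0] = 1 -> leaves = [1, 69, 97, 57, 25, 86]
  L0: [1, 69, 97, 57, 25, 86]
  L1: h(1,69)=(1*31+69)%997=100 h(97,57)=(97*31+57)%997=73 h(25,86)=(25*31+86)%997=861 -> [100, 73, 861]
  L2: h(100,73)=(100*31+73)%997=182 h(861,861)=(861*31+861)%997=633 -> [182, 633]
  L3: h(182,633)=(182*31+633)%997=293 -> [293]
  root = 293 != target 119
Candidate A produces the target root.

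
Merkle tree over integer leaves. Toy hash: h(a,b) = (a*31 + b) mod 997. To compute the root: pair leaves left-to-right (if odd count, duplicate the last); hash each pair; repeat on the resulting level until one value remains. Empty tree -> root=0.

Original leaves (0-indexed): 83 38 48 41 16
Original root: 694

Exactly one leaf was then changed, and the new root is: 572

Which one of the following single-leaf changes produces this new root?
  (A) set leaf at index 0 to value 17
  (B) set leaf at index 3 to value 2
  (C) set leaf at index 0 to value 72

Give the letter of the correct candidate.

Original leaves: [83, 38, 48, 41, 16]
Target new root: 572
Try each candidate change and compute the resulting root:
Candidate A: set leaf[0] = 17 -> leaves = [17, 38, 48, 41, 16]
  L0: [17, 38, 48, 41, 16]
  L1: h(17,38)=(17*31+38)%997=565 h(48,41)=(48*31+41)%997=532 h(16,16)=(16*31+16)%997=512 -> [565, 532, 512]
  L2: h(565,532)=(565*31+532)%997=101 h(512,512)=(512*31+512)%997=432 -> [101, 432]
  L3: h(101,432)=(101*31+432)%997=572 -> [572]
  root = 572 == target 572  ** MATCH **
Candidate B: set leaf[3] = 2 -> leaves = [83, 38, 48, 2, 16]
  L0: [83, 38, 48, 2, 16]
  L1: h(83,38)=(83*31+38)%997=617 h(48,2)=(48*31+2)%997=493 h(16,16)=(16*31+16)%997=512 -> [617, 493, 512]
  L2: h(617,493)=(617*31+493)%997=677 h(512,512)=(512*31+512)%997=432 -> [677, 432]
  L3: h(677,432)=(677*31+432)%997=482 -> [482]
  root = 482 != target 572
Candidate C: set leaf[0] = 72 -> leaves = [72, 38, 48, 41, 16]
  L0: [72, 38, 48, 41, 16]
  L1: h(72,38)=(72*31+38)%997=276 h(48,41)=(48*31+41)%997=532 h(16,16)=(16*31+16)%997=512 -> [276, 532, 512]
  L2: h(276,532)=(276*31+532)%997=115 h(512,512)=(512*31+512)%997=432 -> [115, 432]
  L3: h(115,432)=(115*31+432)%997=9 -> [9]
  root = 9 != target 572
Candidate A produces the target root.

Answer: A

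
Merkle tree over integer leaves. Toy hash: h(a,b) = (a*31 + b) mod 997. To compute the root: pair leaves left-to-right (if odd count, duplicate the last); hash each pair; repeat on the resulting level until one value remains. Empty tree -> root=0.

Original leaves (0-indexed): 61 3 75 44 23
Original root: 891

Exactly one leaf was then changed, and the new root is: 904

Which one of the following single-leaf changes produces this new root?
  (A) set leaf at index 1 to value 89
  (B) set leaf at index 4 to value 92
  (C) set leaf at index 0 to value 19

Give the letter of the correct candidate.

Original leaves: [61, 3, 75, 44, 23]
Target new root: 904
Try each candidate change and compute the resulting root:
Candidate A: set leaf[1] = 89 -> leaves = [61, 89, 75, 44, 23]
  L0: [61, 89, 75, 44, 23]
  L1: h(61,89)=(61*31+89)%997=983 h(75,44)=(75*31+44)%997=375 h(23,23)=(23*31+23)%997=736 -> [983, 375, 736]
  L2: h(983,375)=(983*31+375)%997=938 h(736,736)=(736*31+736)%997=621 -> [938, 621]
  L3: h(938,621)=(938*31+621)%997=786 -> [786]
  root = 786 != target 904
Candidate B: set leaf[4] = 92 -> leaves = [61, 3, 75, 44, 92]
  L0: [61, 3, 75, 44, 92]
  L1: h(61,3)=(61*31+3)%997=897 h(75,44)=(75*31+44)%997=375 h(92,92)=(92*31+92)%997=950 -> [897, 375, 950]
  L2: h(897,375)=(897*31+375)%997=266 h(950,950)=(950*31+950)%997=490 -> [266, 490]
  L3: h(266,490)=(266*31+490)%997=760 -> [760]
  root = 760 != target 904
Candidate C: set leaf[0] = 19 -> leaves = [19, 3, 75, 44, 23]
  L0: [19, 3, 75, 44, 23]
  L1: h(19,3)=(19*31+3)%997=592 h(75,44)=(75*31+44)%997=375 h(23,23)=(23*31+23)%997=736 -> [592, 375, 736]
  L2: h(592,375)=(592*31+375)%997=781 h(736,736)=(736*31+736)%997=621 -> [781, 621]
  L3: h(781,621)=(781*31+621)%997=904 -> [904]
  root = 904 == target 904  ** MATCH **
Candidate C produces the target root.

Answer: C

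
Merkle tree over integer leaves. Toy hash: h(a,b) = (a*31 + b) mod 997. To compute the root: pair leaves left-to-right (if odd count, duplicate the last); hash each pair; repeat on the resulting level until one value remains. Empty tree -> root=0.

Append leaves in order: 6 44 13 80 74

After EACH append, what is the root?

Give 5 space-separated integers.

Answer: 6 230 567 634 715

Derivation:
After append 6 (leaves=[6]):
  L0: [6]
  root=6
After append 44 (leaves=[6, 44]):
  L0: [6, 44]
  L1: h(6,44)=(6*31+44)%997=230 -> [230]
  root=230
After append 13 (leaves=[6, 44, 13]):
  L0: [6, 44, 13]
  L1: h(6,44)=(6*31+44)%997=230 h(13,13)=(13*31+13)%997=416 -> [230, 416]
  L2: h(230,416)=(230*31+416)%997=567 -> [567]
  root=567
After append 80 (leaves=[6, 44, 13, 80]):
  L0: [6, 44, 13, 80]
  L1: h(6,44)=(6*31+44)%997=230 h(13,80)=(13*31+80)%997=483 -> [230, 483]
  L2: h(230,483)=(230*31+483)%997=634 -> [634]
  root=634
After append 74 (leaves=[6, 44, 13, 80, 74]):
  L0: [6, 44, 13, 80, 74]
  L1: h(6,44)=(6*31+44)%997=230 h(13,80)=(13*31+80)%997=483 h(74,74)=(74*31+74)%997=374 -> [230, 483, 374]
  L2: h(230,483)=(230*31+483)%997=634 h(374,374)=(374*31+374)%997=4 -> [634, 4]
  L3: h(634,4)=(634*31+4)%997=715 -> [715]
  root=715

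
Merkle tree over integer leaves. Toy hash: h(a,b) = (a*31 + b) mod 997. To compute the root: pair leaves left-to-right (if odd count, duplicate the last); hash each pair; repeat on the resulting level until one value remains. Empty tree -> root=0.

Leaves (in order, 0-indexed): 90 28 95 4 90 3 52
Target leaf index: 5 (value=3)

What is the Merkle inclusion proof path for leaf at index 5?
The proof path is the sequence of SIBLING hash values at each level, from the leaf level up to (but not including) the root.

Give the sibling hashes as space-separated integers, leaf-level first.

L0 (leaves): [90, 28, 95, 4, 90, 3, 52], target index=5
L1: h(90,28)=(90*31+28)%997=824 [pair 0] h(95,4)=(95*31+4)%997=955 [pair 1] h(90,3)=(90*31+3)%997=799 [pair 2] h(52,52)=(52*31+52)%997=667 [pair 3] -> [824, 955, 799, 667]
  Sibling for proof at L0: 90
L2: h(824,955)=(824*31+955)%997=577 [pair 0] h(799,667)=(799*31+667)%997=511 [pair 1] -> [577, 511]
  Sibling for proof at L1: 667
L3: h(577,511)=(577*31+511)%997=452 [pair 0] -> [452]
  Sibling for proof at L2: 577
Root: 452
Proof path (sibling hashes from leaf to root): [90, 667, 577]

Answer: 90 667 577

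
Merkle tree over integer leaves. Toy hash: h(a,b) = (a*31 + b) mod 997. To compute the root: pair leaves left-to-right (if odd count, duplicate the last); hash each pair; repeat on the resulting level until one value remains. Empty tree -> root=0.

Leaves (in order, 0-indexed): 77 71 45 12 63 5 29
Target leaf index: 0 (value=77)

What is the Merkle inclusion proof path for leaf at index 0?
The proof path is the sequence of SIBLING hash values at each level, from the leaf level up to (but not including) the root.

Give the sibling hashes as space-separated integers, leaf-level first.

Answer: 71 410 809

Derivation:
L0 (leaves): [77, 71, 45, 12, 63, 5, 29], target index=0
L1: h(77,71)=(77*31+71)%997=464 [pair 0] h(45,12)=(45*31+12)%997=410 [pair 1] h(63,5)=(63*31+5)%997=961 [pair 2] h(29,29)=(29*31+29)%997=928 [pair 3] -> [464, 410, 961, 928]
  Sibling for proof at L0: 71
L2: h(464,410)=(464*31+410)%997=836 [pair 0] h(961,928)=(961*31+928)%997=809 [pair 1] -> [836, 809]
  Sibling for proof at L1: 410
L3: h(836,809)=(836*31+809)%997=803 [pair 0] -> [803]
  Sibling for proof at L2: 809
Root: 803
Proof path (sibling hashes from leaf to root): [71, 410, 809]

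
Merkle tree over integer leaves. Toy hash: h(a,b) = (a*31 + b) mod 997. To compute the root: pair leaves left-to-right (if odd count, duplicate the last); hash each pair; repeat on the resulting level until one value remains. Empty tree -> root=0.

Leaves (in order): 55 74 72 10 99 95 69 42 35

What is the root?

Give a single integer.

Answer: 604

Derivation:
L0: [55, 74, 72, 10, 99, 95, 69, 42, 35]
L1: h(55,74)=(55*31+74)%997=782 h(72,10)=(72*31+10)%997=248 h(99,95)=(99*31+95)%997=173 h(69,42)=(69*31+42)%997=187 h(35,35)=(35*31+35)%997=123 -> [782, 248, 173, 187, 123]
L2: h(782,248)=(782*31+248)%997=562 h(173,187)=(173*31+187)%997=565 h(123,123)=(123*31+123)%997=945 -> [562, 565, 945]
L3: h(562,565)=(562*31+565)%997=41 h(945,945)=(945*31+945)%997=330 -> [41, 330]
L4: h(41,330)=(41*31+330)%997=604 -> [604]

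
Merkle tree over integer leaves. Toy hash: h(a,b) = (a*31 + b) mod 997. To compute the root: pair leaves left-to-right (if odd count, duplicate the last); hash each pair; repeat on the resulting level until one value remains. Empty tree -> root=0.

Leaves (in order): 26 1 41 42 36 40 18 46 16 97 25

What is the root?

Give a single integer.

Answer: 10

Derivation:
L0: [26, 1, 41, 42, 36, 40, 18, 46, 16, 97, 25]
L1: h(26,1)=(26*31+1)%997=807 h(41,42)=(41*31+42)%997=316 h(36,40)=(36*31+40)%997=159 h(18,46)=(18*31+46)%997=604 h(16,97)=(16*31+97)%997=593 h(25,25)=(25*31+25)%997=800 -> [807, 316, 159, 604, 593, 800]
L2: h(807,316)=(807*31+316)%997=408 h(159,604)=(159*31+604)%997=548 h(593,800)=(593*31+800)%997=240 -> [408, 548, 240]
L3: h(408,548)=(408*31+548)%997=235 h(240,240)=(240*31+240)%997=701 -> [235, 701]
L4: h(235,701)=(235*31+701)%997=10 -> [10]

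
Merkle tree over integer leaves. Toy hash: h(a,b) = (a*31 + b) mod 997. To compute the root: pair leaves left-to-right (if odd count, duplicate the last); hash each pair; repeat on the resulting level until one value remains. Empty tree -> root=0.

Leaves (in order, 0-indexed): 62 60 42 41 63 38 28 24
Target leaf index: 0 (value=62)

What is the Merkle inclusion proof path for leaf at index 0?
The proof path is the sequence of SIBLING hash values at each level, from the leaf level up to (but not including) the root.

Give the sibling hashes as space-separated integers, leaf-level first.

Answer: 60 346 799

Derivation:
L0 (leaves): [62, 60, 42, 41, 63, 38, 28, 24], target index=0
L1: h(62,60)=(62*31+60)%997=985 [pair 0] h(42,41)=(42*31+41)%997=346 [pair 1] h(63,38)=(63*31+38)%997=994 [pair 2] h(28,24)=(28*31+24)%997=892 [pair 3] -> [985, 346, 994, 892]
  Sibling for proof at L0: 60
L2: h(985,346)=(985*31+346)%997=971 [pair 0] h(994,892)=(994*31+892)%997=799 [pair 1] -> [971, 799]
  Sibling for proof at L1: 346
L3: h(971,799)=(971*31+799)%997=990 [pair 0] -> [990]
  Sibling for proof at L2: 799
Root: 990
Proof path (sibling hashes from leaf to root): [60, 346, 799]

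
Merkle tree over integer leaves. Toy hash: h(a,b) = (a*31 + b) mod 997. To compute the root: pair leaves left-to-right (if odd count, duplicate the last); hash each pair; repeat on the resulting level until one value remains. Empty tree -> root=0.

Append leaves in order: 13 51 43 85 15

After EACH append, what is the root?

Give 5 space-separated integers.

Answer: 13 454 495 537 103

Derivation:
After append 13 (leaves=[13]):
  L0: [13]
  root=13
After append 51 (leaves=[13, 51]):
  L0: [13, 51]
  L1: h(13,51)=(13*31+51)%997=454 -> [454]
  root=454
After append 43 (leaves=[13, 51, 43]):
  L0: [13, 51, 43]
  L1: h(13,51)=(13*31+51)%997=454 h(43,43)=(43*31+43)%997=379 -> [454, 379]
  L2: h(454,379)=(454*31+379)%997=495 -> [495]
  root=495
After append 85 (leaves=[13, 51, 43, 85]):
  L0: [13, 51, 43, 85]
  L1: h(13,51)=(13*31+51)%997=454 h(43,85)=(43*31+85)%997=421 -> [454, 421]
  L2: h(454,421)=(454*31+421)%997=537 -> [537]
  root=537
After append 15 (leaves=[13, 51, 43, 85, 15]):
  L0: [13, 51, 43, 85, 15]
  L1: h(13,51)=(13*31+51)%997=454 h(43,85)=(43*31+85)%997=421 h(15,15)=(15*31+15)%997=480 -> [454, 421, 480]
  L2: h(454,421)=(454*31+421)%997=537 h(480,480)=(480*31+480)%997=405 -> [537, 405]
  L3: h(537,405)=(537*31+405)%997=103 -> [103]
  root=103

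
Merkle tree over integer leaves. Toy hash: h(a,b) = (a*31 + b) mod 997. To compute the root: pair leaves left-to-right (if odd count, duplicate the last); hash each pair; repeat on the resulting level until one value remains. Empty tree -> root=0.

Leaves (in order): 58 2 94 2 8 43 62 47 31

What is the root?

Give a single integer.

L0: [58, 2, 94, 2, 8, 43, 62, 47, 31]
L1: h(58,2)=(58*31+2)%997=803 h(94,2)=(94*31+2)%997=922 h(8,43)=(8*31+43)%997=291 h(62,47)=(62*31+47)%997=972 h(31,31)=(31*31+31)%997=992 -> [803, 922, 291, 972, 992]
L2: h(803,922)=(803*31+922)%997=890 h(291,972)=(291*31+972)%997=23 h(992,992)=(992*31+992)%997=837 -> [890, 23, 837]
L3: h(890,23)=(890*31+23)%997=694 h(837,837)=(837*31+837)%997=862 -> [694, 862]
L4: h(694,862)=(694*31+862)%997=442 -> [442]

Answer: 442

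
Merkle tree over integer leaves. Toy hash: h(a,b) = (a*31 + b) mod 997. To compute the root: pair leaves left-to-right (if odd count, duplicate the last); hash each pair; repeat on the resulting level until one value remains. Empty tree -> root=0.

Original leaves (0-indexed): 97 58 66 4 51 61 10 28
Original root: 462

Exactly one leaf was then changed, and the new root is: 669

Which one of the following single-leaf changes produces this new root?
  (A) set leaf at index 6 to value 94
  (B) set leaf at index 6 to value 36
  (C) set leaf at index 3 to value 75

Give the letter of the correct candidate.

Original leaves: [97, 58, 66, 4, 51, 61, 10, 28]
Target new root: 669
Try each candidate change and compute the resulting root:
Candidate A: set leaf[6] = 94 -> leaves = [97, 58, 66, 4, 51, 61, 94, 28]
  L0: [97, 58, 66, 4, 51, 61, 94, 28]
  L1: h(97,58)=(97*31+58)%997=74 h(66,4)=(66*31+4)%997=56 h(51,61)=(51*31+61)%997=645 h(94,28)=(94*31+28)%997=948 -> [74, 56, 645, 948]
  L2: h(74,56)=(74*31+56)%997=356 h(645,948)=(645*31+948)%997=6 -> [356, 6]
  L3: h(356,6)=(356*31+6)%997=75 -> [75]
  root = 75 != target 669
Candidate B: set leaf[6] = 36 -> leaves = [97, 58, 66, 4, 51, 61, 36, 28]
  L0: [97, 58, 66, 4, 51, 61, 36, 28]
  L1: h(97,58)=(97*31+58)%997=74 h(66,4)=(66*31+4)%997=56 h(51,61)=(51*31+61)%997=645 h(36,28)=(36*31+28)%997=147 -> [74, 56, 645, 147]
  L2: h(74,56)=(74*31+56)%997=356 h(645,147)=(645*31+147)%997=202 -> [356, 202]
  L3: h(356,202)=(356*31+202)%997=271 -> [271]
  root = 271 != target 669
Candidate C: set leaf[3] = 75 -> leaves = [97, 58, 66, 75, 51, 61, 10, 28]
  L0: [97, 58, 66, 75, 51, 61, 10, 28]
  L1: h(97,58)=(97*31+58)%997=74 h(66,75)=(66*31+75)%997=127 h(51,61)=(51*31+61)%997=645 h(10,28)=(10*31+28)%997=338 -> [74, 127, 645, 338]
  L2: h(74,127)=(74*31+127)%997=427 h(645,338)=(645*31+338)%997=393 -> [427, 393]
  L3: h(427,393)=(427*31+393)%997=669 -> [669]
  root = 669 == target 669  ** MATCH **
Candidate C produces the target root.

Answer: C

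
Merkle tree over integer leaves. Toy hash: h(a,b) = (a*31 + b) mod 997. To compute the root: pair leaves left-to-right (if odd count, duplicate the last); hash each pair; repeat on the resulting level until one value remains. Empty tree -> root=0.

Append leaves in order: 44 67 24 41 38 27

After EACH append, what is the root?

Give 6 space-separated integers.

Answer: 44 434 264 281 764 412

Derivation:
After append 44 (leaves=[44]):
  L0: [44]
  root=44
After append 67 (leaves=[44, 67]):
  L0: [44, 67]
  L1: h(44,67)=(44*31+67)%997=434 -> [434]
  root=434
After append 24 (leaves=[44, 67, 24]):
  L0: [44, 67, 24]
  L1: h(44,67)=(44*31+67)%997=434 h(24,24)=(24*31+24)%997=768 -> [434, 768]
  L2: h(434,768)=(434*31+768)%997=264 -> [264]
  root=264
After append 41 (leaves=[44, 67, 24, 41]):
  L0: [44, 67, 24, 41]
  L1: h(44,67)=(44*31+67)%997=434 h(24,41)=(24*31+41)%997=785 -> [434, 785]
  L2: h(434,785)=(434*31+785)%997=281 -> [281]
  root=281
After append 38 (leaves=[44, 67, 24, 41, 38]):
  L0: [44, 67, 24, 41, 38]
  L1: h(44,67)=(44*31+67)%997=434 h(24,41)=(24*31+41)%997=785 h(38,38)=(38*31+38)%997=219 -> [434, 785, 219]
  L2: h(434,785)=(434*31+785)%997=281 h(219,219)=(219*31+219)%997=29 -> [281, 29]
  L3: h(281,29)=(281*31+29)%997=764 -> [764]
  root=764
After append 27 (leaves=[44, 67, 24, 41, 38, 27]):
  L0: [44, 67, 24, 41, 38, 27]
  L1: h(44,67)=(44*31+67)%997=434 h(24,41)=(24*31+41)%997=785 h(38,27)=(38*31+27)%997=208 -> [434, 785, 208]
  L2: h(434,785)=(434*31+785)%997=281 h(208,208)=(208*31+208)%997=674 -> [281, 674]
  L3: h(281,674)=(281*31+674)%997=412 -> [412]
  root=412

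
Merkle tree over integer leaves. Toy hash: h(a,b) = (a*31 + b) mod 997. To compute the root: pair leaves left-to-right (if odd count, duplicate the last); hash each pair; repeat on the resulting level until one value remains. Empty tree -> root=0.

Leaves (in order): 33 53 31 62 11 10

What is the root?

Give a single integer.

Answer: 221

Derivation:
L0: [33, 53, 31, 62, 11, 10]
L1: h(33,53)=(33*31+53)%997=79 h(31,62)=(31*31+62)%997=26 h(11,10)=(11*31+10)%997=351 -> [79, 26, 351]
L2: h(79,26)=(79*31+26)%997=481 h(351,351)=(351*31+351)%997=265 -> [481, 265]
L3: h(481,265)=(481*31+265)%997=221 -> [221]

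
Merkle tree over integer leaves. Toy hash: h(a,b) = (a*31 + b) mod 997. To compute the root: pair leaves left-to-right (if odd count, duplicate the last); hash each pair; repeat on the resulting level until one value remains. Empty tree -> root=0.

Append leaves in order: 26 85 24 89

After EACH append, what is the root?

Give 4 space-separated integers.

After append 26 (leaves=[26]):
  L0: [26]
  root=26
After append 85 (leaves=[26, 85]):
  L0: [26, 85]
  L1: h(26,85)=(26*31+85)%997=891 -> [891]
  root=891
After append 24 (leaves=[26, 85, 24]):
  L0: [26, 85, 24]
  L1: h(26,85)=(26*31+85)%997=891 h(24,24)=(24*31+24)%997=768 -> [891, 768]
  L2: h(891,768)=(891*31+768)%997=473 -> [473]
  root=473
After append 89 (leaves=[26, 85, 24, 89]):
  L0: [26, 85, 24, 89]
  L1: h(26,85)=(26*31+85)%997=891 h(24,89)=(24*31+89)%997=833 -> [891, 833]
  L2: h(891,833)=(891*31+833)%997=538 -> [538]
  root=538

Answer: 26 891 473 538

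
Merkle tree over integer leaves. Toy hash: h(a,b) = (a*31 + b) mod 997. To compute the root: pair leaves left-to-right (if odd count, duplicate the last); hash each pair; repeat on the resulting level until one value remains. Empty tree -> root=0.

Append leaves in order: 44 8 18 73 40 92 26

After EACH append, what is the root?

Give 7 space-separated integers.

Answer: 44 375 237 292 162 829 329

Derivation:
After append 44 (leaves=[44]):
  L0: [44]
  root=44
After append 8 (leaves=[44, 8]):
  L0: [44, 8]
  L1: h(44,8)=(44*31+8)%997=375 -> [375]
  root=375
After append 18 (leaves=[44, 8, 18]):
  L0: [44, 8, 18]
  L1: h(44,8)=(44*31+8)%997=375 h(18,18)=(18*31+18)%997=576 -> [375, 576]
  L2: h(375,576)=(375*31+576)%997=237 -> [237]
  root=237
After append 73 (leaves=[44, 8, 18, 73]):
  L0: [44, 8, 18, 73]
  L1: h(44,8)=(44*31+8)%997=375 h(18,73)=(18*31+73)%997=631 -> [375, 631]
  L2: h(375,631)=(375*31+631)%997=292 -> [292]
  root=292
After append 40 (leaves=[44, 8, 18, 73, 40]):
  L0: [44, 8, 18, 73, 40]
  L1: h(44,8)=(44*31+8)%997=375 h(18,73)=(18*31+73)%997=631 h(40,40)=(40*31+40)%997=283 -> [375, 631, 283]
  L2: h(375,631)=(375*31+631)%997=292 h(283,283)=(283*31+283)%997=83 -> [292, 83]
  L3: h(292,83)=(292*31+83)%997=162 -> [162]
  root=162
After append 92 (leaves=[44, 8, 18, 73, 40, 92]):
  L0: [44, 8, 18, 73, 40, 92]
  L1: h(44,8)=(44*31+8)%997=375 h(18,73)=(18*31+73)%997=631 h(40,92)=(40*31+92)%997=335 -> [375, 631, 335]
  L2: h(375,631)=(375*31+631)%997=292 h(335,335)=(335*31+335)%997=750 -> [292, 750]
  L3: h(292,750)=(292*31+750)%997=829 -> [829]
  root=829
After append 26 (leaves=[44, 8, 18, 73, 40, 92, 26]):
  L0: [44, 8, 18, 73, 40, 92, 26]
  L1: h(44,8)=(44*31+8)%997=375 h(18,73)=(18*31+73)%997=631 h(40,92)=(40*31+92)%997=335 h(26,26)=(26*31+26)%997=832 -> [375, 631, 335, 832]
  L2: h(375,631)=(375*31+631)%997=292 h(335,832)=(335*31+832)%997=250 -> [292, 250]
  L3: h(292,250)=(292*31+250)%997=329 -> [329]
  root=329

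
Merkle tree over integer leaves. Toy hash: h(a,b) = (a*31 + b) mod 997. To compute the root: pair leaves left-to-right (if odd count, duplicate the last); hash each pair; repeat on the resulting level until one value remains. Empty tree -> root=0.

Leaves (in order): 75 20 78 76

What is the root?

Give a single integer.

Answer: 414

Derivation:
L0: [75, 20, 78, 76]
L1: h(75,20)=(75*31+20)%997=351 h(78,76)=(78*31+76)%997=500 -> [351, 500]
L2: h(351,500)=(351*31+500)%997=414 -> [414]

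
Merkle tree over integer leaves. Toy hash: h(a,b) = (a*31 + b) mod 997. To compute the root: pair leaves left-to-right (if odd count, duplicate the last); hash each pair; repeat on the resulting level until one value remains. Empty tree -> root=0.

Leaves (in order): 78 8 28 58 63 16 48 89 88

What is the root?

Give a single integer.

Answer: 198

Derivation:
L0: [78, 8, 28, 58, 63, 16, 48, 89, 88]
L1: h(78,8)=(78*31+8)%997=432 h(28,58)=(28*31+58)%997=926 h(63,16)=(63*31+16)%997=972 h(48,89)=(48*31+89)%997=580 h(88,88)=(88*31+88)%997=822 -> [432, 926, 972, 580, 822]
L2: h(432,926)=(432*31+926)%997=360 h(972,580)=(972*31+580)%997=802 h(822,822)=(822*31+822)%997=382 -> [360, 802, 382]
L3: h(360,802)=(360*31+802)%997=995 h(382,382)=(382*31+382)%997=260 -> [995, 260]
L4: h(995,260)=(995*31+260)%997=198 -> [198]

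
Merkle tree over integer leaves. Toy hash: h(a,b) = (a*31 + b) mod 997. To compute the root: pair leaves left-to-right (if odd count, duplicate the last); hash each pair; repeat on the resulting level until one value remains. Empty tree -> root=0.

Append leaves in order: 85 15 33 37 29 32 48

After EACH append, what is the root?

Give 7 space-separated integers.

Answer: 85 656 455 459 57 153 758

Derivation:
After append 85 (leaves=[85]):
  L0: [85]
  root=85
After append 15 (leaves=[85, 15]):
  L0: [85, 15]
  L1: h(85,15)=(85*31+15)%997=656 -> [656]
  root=656
After append 33 (leaves=[85, 15, 33]):
  L0: [85, 15, 33]
  L1: h(85,15)=(85*31+15)%997=656 h(33,33)=(33*31+33)%997=59 -> [656, 59]
  L2: h(656,59)=(656*31+59)%997=455 -> [455]
  root=455
After append 37 (leaves=[85, 15, 33, 37]):
  L0: [85, 15, 33, 37]
  L1: h(85,15)=(85*31+15)%997=656 h(33,37)=(33*31+37)%997=63 -> [656, 63]
  L2: h(656,63)=(656*31+63)%997=459 -> [459]
  root=459
After append 29 (leaves=[85, 15, 33, 37, 29]):
  L0: [85, 15, 33, 37, 29]
  L1: h(85,15)=(85*31+15)%997=656 h(33,37)=(33*31+37)%997=63 h(29,29)=(29*31+29)%997=928 -> [656, 63, 928]
  L2: h(656,63)=(656*31+63)%997=459 h(928,928)=(928*31+928)%997=783 -> [459, 783]
  L3: h(459,783)=(459*31+783)%997=57 -> [57]
  root=57
After append 32 (leaves=[85, 15, 33, 37, 29, 32]):
  L0: [85, 15, 33, 37, 29, 32]
  L1: h(85,15)=(85*31+15)%997=656 h(33,37)=(33*31+37)%997=63 h(29,32)=(29*31+32)%997=931 -> [656, 63, 931]
  L2: h(656,63)=(656*31+63)%997=459 h(931,931)=(931*31+931)%997=879 -> [459, 879]
  L3: h(459,879)=(459*31+879)%997=153 -> [153]
  root=153
After append 48 (leaves=[85, 15, 33, 37, 29, 32, 48]):
  L0: [85, 15, 33, 37, 29, 32, 48]
  L1: h(85,15)=(85*31+15)%997=656 h(33,37)=(33*31+37)%997=63 h(29,32)=(29*31+32)%997=931 h(48,48)=(48*31+48)%997=539 -> [656, 63, 931, 539]
  L2: h(656,63)=(656*31+63)%997=459 h(931,539)=(931*31+539)%997=487 -> [459, 487]
  L3: h(459,487)=(459*31+487)%997=758 -> [758]
  root=758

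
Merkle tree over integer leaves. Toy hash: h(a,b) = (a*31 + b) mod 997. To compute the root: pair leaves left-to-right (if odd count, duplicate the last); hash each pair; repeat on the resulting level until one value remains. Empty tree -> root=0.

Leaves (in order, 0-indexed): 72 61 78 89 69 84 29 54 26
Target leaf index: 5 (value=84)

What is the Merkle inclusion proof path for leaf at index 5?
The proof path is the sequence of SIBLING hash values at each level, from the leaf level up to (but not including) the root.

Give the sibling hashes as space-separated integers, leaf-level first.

L0 (leaves): [72, 61, 78, 89, 69, 84, 29, 54, 26], target index=5
L1: h(72,61)=(72*31+61)%997=299 [pair 0] h(78,89)=(78*31+89)%997=513 [pair 1] h(69,84)=(69*31+84)%997=229 [pair 2] h(29,54)=(29*31+54)%997=953 [pair 3] h(26,26)=(26*31+26)%997=832 [pair 4] -> [299, 513, 229, 953, 832]
  Sibling for proof at L0: 69
L2: h(299,513)=(299*31+513)%997=809 [pair 0] h(229,953)=(229*31+953)%997=76 [pair 1] h(832,832)=(832*31+832)%997=702 [pair 2] -> [809, 76, 702]
  Sibling for proof at L1: 953
L3: h(809,76)=(809*31+76)%997=230 [pair 0] h(702,702)=(702*31+702)%997=530 [pair 1] -> [230, 530]
  Sibling for proof at L2: 809
L4: h(230,530)=(230*31+530)%997=681 [pair 0] -> [681]
  Sibling for proof at L3: 530
Root: 681
Proof path (sibling hashes from leaf to root): [69, 953, 809, 530]

Answer: 69 953 809 530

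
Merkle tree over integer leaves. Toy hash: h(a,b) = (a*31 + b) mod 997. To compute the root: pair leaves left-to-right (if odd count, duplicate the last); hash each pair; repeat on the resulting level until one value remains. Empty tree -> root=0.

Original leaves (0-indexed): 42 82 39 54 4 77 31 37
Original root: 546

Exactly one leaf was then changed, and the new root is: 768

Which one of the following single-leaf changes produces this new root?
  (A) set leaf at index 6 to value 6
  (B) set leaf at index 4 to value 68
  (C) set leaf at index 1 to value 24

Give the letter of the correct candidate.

Original leaves: [42, 82, 39, 54, 4, 77, 31, 37]
Target new root: 768
Try each candidate change and compute the resulting root:
Candidate A: set leaf[6] = 6 -> leaves = [42, 82, 39, 54, 4, 77, 6, 37]
  L0: [42, 82, 39, 54, 4, 77, 6, 37]
  L1: h(42,82)=(42*31+82)%997=387 h(39,54)=(39*31+54)%997=266 h(4,77)=(4*31+77)%997=201 h(6,37)=(6*31+37)%997=223 -> [387, 266, 201, 223]
  L2: h(387,266)=(387*31+266)%997=299 h(201,223)=(201*31+223)%997=472 -> [299, 472]
  L3: h(299,472)=(299*31+472)%997=768 -> [768]
  root = 768 == target 768  ** MATCH **
Candidate B: set leaf[4] = 68 -> leaves = [42, 82, 39, 54, 68, 77, 31, 37]
  L0: [42, 82, 39, 54, 68, 77, 31, 37]
  L1: h(42,82)=(42*31+82)%997=387 h(39,54)=(39*31+54)%997=266 h(68,77)=(68*31+77)%997=191 h(31,37)=(31*31+37)%997=1 -> [387, 266, 191, 1]
  L2: h(387,266)=(387*31+266)%997=299 h(191,1)=(191*31+1)%997=937 -> [299, 937]
  L3: h(299,937)=(299*31+937)%997=236 -> [236]
  root = 236 != target 768
Candidate C: set leaf[1] = 24 -> leaves = [42, 24, 39, 54, 4, 77, 31, 37]
  L0: [42, 24, 39, 54, 4, 77, 31, 37]
  L1: h(42,24)=(42*31+24)%997=329 h(39,54)=(39*31+54)%997=266 h(4,77)=(4*31+77)%997=201 h(31,37)=(31*31+37)%997=1 -> [329, 266, 201, 1]
  L2: h(329,266)=(329*31+266)%997=495 h(201,1)=(201*31+1)%997=250 -> [495, 250]
  L3: h(495,250)=(495*31+250)%997=640 -> [640]
  root = 640 != target 768
Candidate A produces the target root.

Answer: A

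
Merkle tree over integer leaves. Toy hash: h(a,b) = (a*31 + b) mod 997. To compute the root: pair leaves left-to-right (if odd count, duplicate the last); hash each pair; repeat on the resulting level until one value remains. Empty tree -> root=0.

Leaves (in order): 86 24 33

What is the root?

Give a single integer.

L0: [86, 24, 33]
L1: h(86,24)=(86*31+24)%997=696 h(33,33)=(33*31+33)%997=59 -> [696, 59]
L2: h(696,59)=(696*31+59)%997=698 -> [698]

Answer: 698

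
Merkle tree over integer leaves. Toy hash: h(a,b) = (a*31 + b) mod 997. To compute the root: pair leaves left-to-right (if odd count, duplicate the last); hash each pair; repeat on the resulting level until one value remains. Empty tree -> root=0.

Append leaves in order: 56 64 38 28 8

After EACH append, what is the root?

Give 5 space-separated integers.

After append 56 (leaves=[56]):
  L0: [56]
  root=56
After append 64 (leaves=[56, 64]):
  L0: [56, 64]
  L1: h(56,64)=(56*31+64)%997=803 -> [803]
  root=803
After append 38 (leaves=[56, 64, 38]):
  L0: [56, 64, 38]
  L1: h(56,64)=(56*31+64)%997=803 h(38,38)=(38*31+38)%997=219 -> [803, 219]
  L2: h(803,219)=(803*31+219)%997=187 -> [187]
  root=187
After append 28 (leaves=[56, 64, 38, 28]):
  L0: [56, 64, 38, 28]
  L1: h(56,64)=(56*31+64)%997=803 h(38,28)=(38*31+28)%997=209 -> [803, 209]
  L2: h(803,209)=(803*31+209)%997=177 -> [177]
  root=177
After append 8 (leaves=[56, 64, 38, 28, 8]):
  L0: [56, 64, 38, 28, 8]
  L1: h(56,64)=(56*31+64)%997=803 h(38,28)=(38*31+28)%997=209 h(8,8)=(8*31+8)%997=256 -> [803, 209, 256]
  L2: h(803,209)=(803*31+209)%997=177 h(256,256)=(256*31+256)%997=216 -> [177, 216]
  L3: h(177,216)=(177*31+216)%997=718 -> [718]
  root=718

Answer: 56 803 187 177 718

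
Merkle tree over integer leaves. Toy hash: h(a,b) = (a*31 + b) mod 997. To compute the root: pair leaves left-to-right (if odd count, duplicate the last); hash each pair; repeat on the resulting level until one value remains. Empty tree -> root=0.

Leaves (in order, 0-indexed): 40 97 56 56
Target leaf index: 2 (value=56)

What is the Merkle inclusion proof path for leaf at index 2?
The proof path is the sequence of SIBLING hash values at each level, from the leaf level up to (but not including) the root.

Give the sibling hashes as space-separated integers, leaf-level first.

Answer: 56 340

Derivation:
L0 (leaves): [40, 97, 56, 56], target index=2
L1: h(40,97)=(40*31+97)%997=340 [pair 0] h(56,56)=(56*31+56)%997=795 [pair 1] -> [340, 795]
  Sibling for proof at L0: 56
L2: h(340,795)=(340*31+795)%997=368 [pair 0] -> [368]
  Sibling for proof at L1: 340
Root: 368
Proof path (sibling hashes from leaf to root): [56, 340]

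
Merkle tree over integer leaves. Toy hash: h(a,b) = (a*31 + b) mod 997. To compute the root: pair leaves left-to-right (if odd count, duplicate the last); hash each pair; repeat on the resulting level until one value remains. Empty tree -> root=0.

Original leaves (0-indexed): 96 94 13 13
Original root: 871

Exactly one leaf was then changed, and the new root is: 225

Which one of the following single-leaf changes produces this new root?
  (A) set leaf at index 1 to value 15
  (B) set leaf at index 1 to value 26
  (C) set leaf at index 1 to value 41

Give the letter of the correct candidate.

Original leaves: [96, 94, 13, 13]
Target new root: 225
Try each candidate change and compute the resulting root:
Candidate A: set leaf[1] = 15 -> leaves = [96, 15, 13, 13]
  L0: [96, 15, 13, 13]
  L1: h(96,15)=(96*31+15)%997=0 h(13,13)=(13*31+13)%997=416 -> [0, 416]
  L2: h(0,416)=(0*31+416)%997=416 -> [416]
  root = 416 != target 225
Candidate B: set leaf[1] = 26 -> leaves = [96, 26, 13, 13]
  L0: [96, 26, 13, 13]
  L1: h(96,26)=(96*31+26)%997=11 h(13,13)=(13*31+13)%997=416 -> [11, 416]
  L2: h(11,416)=(11*31+416)%997=757 -> [757]
  root = 757 != target 225
Candidate C: set leaf[1] = 41 -> leaves = [96, 41, 13, 13]
  L0: [96, 41, 13, 13]
  L1: h(96,41)=(96*31+41)%997=26 h(13,13)=(13*31+13)%997=416 -> [26, 416]
  L2: h(26,416)=(26*31+416)%997=225 -> [225]
  root = 225 == target 225  ** MATCH **
Candidate C produces the target root.

Answer: C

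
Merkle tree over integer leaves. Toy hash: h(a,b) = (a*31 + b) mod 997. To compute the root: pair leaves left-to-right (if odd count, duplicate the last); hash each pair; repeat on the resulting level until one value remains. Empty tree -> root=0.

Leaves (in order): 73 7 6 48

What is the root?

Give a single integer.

Answer: 814

Derivation:
L0: [73, 7, 6, 48]
L1: h(73,7)=(73*31+7)%997=276 h(6,48)=(6*31+48)%997=234 -> [276, 234]
L2: h(276,234)=(276*31+234)%997=814 -> [814]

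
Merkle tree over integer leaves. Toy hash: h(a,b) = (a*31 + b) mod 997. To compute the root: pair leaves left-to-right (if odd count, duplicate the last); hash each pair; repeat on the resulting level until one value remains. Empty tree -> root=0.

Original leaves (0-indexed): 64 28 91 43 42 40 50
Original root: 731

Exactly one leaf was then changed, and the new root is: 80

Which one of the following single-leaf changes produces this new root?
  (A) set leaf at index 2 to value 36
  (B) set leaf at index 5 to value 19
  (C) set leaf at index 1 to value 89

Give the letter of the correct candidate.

Original leaves: [64, 28, 91, 43, 42, 40, 50]
Target new root: 80
Try each candidate change and compute the resulting root:
Candidate A: set leaf[2] = 36 -> leaves = [64, 28, 36, 43, 42, 40, 50]
  L0: [64, 28, 36, 43, 42, 40, 50]
  L1: h(64,28)=(64*31+28)%997=18 h(36,43)=(36*31+43)%997=162 h(42,40)=(42*31+40)%997=345 h(50,50)=(50*31+50)%997=603 -> [18, 162, 345, 603]
  L2: h(18,162)=(18*31+162)%997=720 h(345,603)=(345*31+603)%997=331 -> [720, 331]
  L3: h(720,331)=(720*31+331)%997=717 -> [717]
  root = 717 != target 80
Candidate B: set leaf[5] = 19 -> leaves = [64, 28, 91, 43, 42, 19, 50]
  L0: [64, 28, 91, 43, 42, 19, 50]
  L1: h(64,28)=(64*31+28)%997=18 h(91,43)=(91*31+43)%997=870 h(42,19)=(42*31+19)%997=324 h(50,50)=(50*31+50)%997=603 -> [18, 870, 324, 603]
  L2: h(18,870)=(18*31+870)%997=431 h(324,603)=(324*31+603)%997=677 -> [431, 677]
  L3: h(431,677)=(431*31+677)%997=80 -> [80]
  root = 80 == target 80  ** MATCH **
Candidate C: set leaf[1] = 89 -> leaves = [64, 89, 91, 43, 42, 40, 50]
  L0: [64, 89, 91, 43, 42, 40, 50]
  L1: h(64,89)=(64*31+89)%997=79 h(91,43)=(91*31+43)%997=870 h(42,40)=(42*31+40)%997=345 h(50,50)=(50*31+50)%997=603 -> [79, 870, 345, 603]
  L2: h(79,870)=(79*31+870)%997=328 h(345,603)=(345*31+603)%997=331 -> [328, 331]
  L3: h(328,331)=(328*31+331)%997=529 -> [529]
  root = 529 != target 80
Candidate B produces the target root.

Answer: B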